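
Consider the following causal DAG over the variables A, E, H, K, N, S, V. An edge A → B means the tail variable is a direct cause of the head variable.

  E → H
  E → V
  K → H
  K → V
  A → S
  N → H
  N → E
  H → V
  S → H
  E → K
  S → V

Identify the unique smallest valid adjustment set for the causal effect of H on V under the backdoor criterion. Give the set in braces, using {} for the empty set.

{E, K, S}

Variables eligible for adjustment (non-descendants of H, excluding H and V): {A, E, K, N, S}.
Backdoor paths from H to V:
  P1: H <- S -> V
  P2: H <- N -> E -> K -> V
  P3: H <- N -> E -> V
  P4: H <- E -> K -> V
  P5: H <- E -> V
  P6: H <- K <- E -> V
  P7: H <- K -> V
The empty set is not sufficient: P1 (H <- S -> V) has no collider blocking it and no conditioned non-collider, so it is open.
Try {E, K, S}:
  P1: blocked at fork node S ∈ conditioning set.
  P2: blocked at chain node E ∈ conditioning set.
  P3: blocked at chain node E ∈ conditioning set.
  P4: blocked at fork node E ∈ conditioning set.
  P5: blocked at fork node E ∈ conditioning set.
  P6: blocked at chain node K ∈ conditioning set.
  P7: blocked at fork node K ∈ conditioning set.
{E, K, S} contains no descendant of H and blocks every backdoor path.
Every element of {E, K, S} is needed (dropping E leaves P3 open; dropping K leaves P7 open; dropping S leaves P1 open), so no proper subset is valid.
Among all size-3 subsets of the eligible variables, only {E, K, S} blocks every backdoor path, so it is the unique smallest valid adjustment set.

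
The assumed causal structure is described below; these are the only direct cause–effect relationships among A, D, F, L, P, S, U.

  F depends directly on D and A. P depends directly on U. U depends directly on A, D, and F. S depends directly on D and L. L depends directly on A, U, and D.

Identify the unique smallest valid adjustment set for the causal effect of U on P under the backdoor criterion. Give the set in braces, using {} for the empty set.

Variables eligible for adjustment (non-descendants of U, excluding U and P): {A, D, F}.
Backdoor paths from U to P:
  (none)
With no backdoor paths the empty set already satisfies the criterion, and it is trivially minimal.

{}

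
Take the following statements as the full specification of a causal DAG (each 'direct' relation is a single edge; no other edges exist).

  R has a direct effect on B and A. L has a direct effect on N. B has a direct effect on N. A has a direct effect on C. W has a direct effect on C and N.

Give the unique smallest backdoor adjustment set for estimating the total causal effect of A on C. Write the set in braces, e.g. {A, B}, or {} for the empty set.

Variables eligible for adjustment (non-descendants of A, excluding A and C): {B, L, N, R, W}.
Backdoor paths from A to C:
  P1: A <- R -> B -> N <- W -> C
Each backdoor path contains an unconditioned collider, so every path is already blocked with the empty conditioning set:
  P1: blocked at collider N (neither it nor any descendant is in the conditioning set).
The empty set is therefore the unique smallest valid set.

{}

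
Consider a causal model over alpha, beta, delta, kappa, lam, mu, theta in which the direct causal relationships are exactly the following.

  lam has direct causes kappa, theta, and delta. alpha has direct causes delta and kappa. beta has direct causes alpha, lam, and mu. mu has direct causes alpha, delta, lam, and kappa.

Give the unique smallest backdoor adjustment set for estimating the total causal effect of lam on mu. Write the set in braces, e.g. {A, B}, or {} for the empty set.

{delta, kappa}

Variables eligible for adjustment (non-descendants of lam, excluding lam and mu): {alpha, delta, kappa, theta}.
Backdoor paths from lam to mu:
  P1: lam <- delta -> alpha <- kappa -> mu
  P2: lam <- delta -> alpha -> mu
  P3: lam <- delta -> alpha -> beta <- mu
  P4: lam <- delta -> mu
  P5: lam <- kappa -> alpha <- delta -> mu
  P6: lam <- kappa -> alpha -> mu
  P7: lam <- kappa -> alpha -> beta <- mu
  P8: lam <- kappa -> mu
The empty set is not sufficient: P2 (lam <- delta -> alpha -> mu) has no collider blocking it and no conditioned non-collider, so it is open.
Try {delta, kappa}:
  P1: blocked at fork node delta ∈ conditioning set.
  P2: blocked at fork node delta ∈ conditioning set.
  P3: blocked at fork node delta ∈ conditioning set.
  P4: blocked at fork node delta ∈ conditioning set.
  P5: blocked at fork node kappa ∈ conditioning set.
  P6: blocked at fork node kappa ∈ conditioning set.
  P7: blocked at fork node kappa ∈ conditioning set.
  P8: blocked at fork node kappa ∈ conditioning set.
{delta, kappa} contains no descendant of lam and blocks every backdoor path.
Every element of {delta, kappa} is needed (dropping delta leaves P2 open; dropping kappa leaves P6 open), so no proper subset is valid.
Among all size-2 subsets of the eligible variables, only {delta, kappa} blocks every backdoor path, so it is the unique smallest valid adjustment set.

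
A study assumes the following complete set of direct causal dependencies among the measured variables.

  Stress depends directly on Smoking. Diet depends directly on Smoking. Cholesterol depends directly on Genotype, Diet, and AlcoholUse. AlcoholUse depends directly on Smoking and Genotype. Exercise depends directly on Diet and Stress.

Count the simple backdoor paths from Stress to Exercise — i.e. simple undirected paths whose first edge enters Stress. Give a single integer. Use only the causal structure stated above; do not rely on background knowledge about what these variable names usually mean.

A backdoor path from Stress to Exercise is any simple undirected path whose first edge points into Stress (i.e. leaves Stress via a parent).
Parents of Stress: {Smoking}.
Enumerating:
  P1: Stress <- Smoking -> AlcoholUse <- Genotype -> Cholesterol <- Diet -> Exercise
  P2: Stress <- Smoking -> AlcoholUse -> Cholesterol <- Diet -> Exercise
  P3: Stress <- Smoking -> Diet -> Exercise
That exhausts the simple backdoor paths. Count: 3.

3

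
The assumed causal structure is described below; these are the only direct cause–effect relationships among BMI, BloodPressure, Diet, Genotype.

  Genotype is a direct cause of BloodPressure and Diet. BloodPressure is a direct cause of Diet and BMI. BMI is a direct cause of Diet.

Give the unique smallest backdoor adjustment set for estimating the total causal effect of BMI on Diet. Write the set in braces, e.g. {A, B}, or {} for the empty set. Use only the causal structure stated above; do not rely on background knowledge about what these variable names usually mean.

Variables eligible for adjustment (non-descendants of BMI, excluding BMI and Diet): {BloodPressure, Genotype}.
Backdoor paths from BMI to Diet:
  P1: BMI <- BloodPressure <- Genotype -> Diet
  P2: BMI <- BloodPressure -> Diet
The empty set is not sufficient: P1 (BMI <- BloodPressure <- Genotype -> Diet) has no collider blocking it and no conditioned non-collider, so it is open.
Try {BloodPressure}:
  P1: blocked at chain node BloodPressure ∈ conditioning set.
  P2: blocked at fork node BloodPressure ∈ conditioning set.
{BloodPressure} contains no descendant of BMI and blocks every backdoor path.
No other singleton works — e.g. {Genotype} leaves P2 open — so {BloodPressure} is the unique smallest valid adjustment set.

{BloodPressure}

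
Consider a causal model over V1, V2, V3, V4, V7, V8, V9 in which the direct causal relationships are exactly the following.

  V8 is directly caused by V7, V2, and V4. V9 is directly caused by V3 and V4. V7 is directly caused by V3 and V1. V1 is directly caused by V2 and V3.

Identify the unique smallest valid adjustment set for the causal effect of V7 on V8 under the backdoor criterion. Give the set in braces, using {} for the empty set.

Variables eligible for adjustment (non-descendants of V7, excluding V7 and V8): {V1, V2, V3, V4, V9}.
Backdoor paths from V7 to V8:
  P1: V7 <- V3 -> V1 <- V2 -> V8
  P2: V7 <- V3 -> V9 <- V4 -> V8
  P3: V7 <- V1 <- V3 -> V9 <- V4 -> V8
  P4: V7 <- V1 <- V2 -> V8
The empty set is not sufficient: P4 (V7 <- V1 <- V2 -> V8) has no collider blocking it and no conditioned non-collider, so it is open.
Try {V2}:
  P1: blocked at collider V1 (neither it nor any descendant is in the conditioning set).
  P2: blocked at collider V9 (neither it nor any descendant is in the conditioning set).
  P3: blocked at collider V9 (neither it nor any descendant is in the conditioning set).
  P4: blocked at fork node V2 ∈ conditioning set.
{V2} contains no descendant of V7 and blocks every backdoor path.
No other singleton works — e.g. {V3} leaves P4 open — so {V2} is the unique smallest valid adjustment set.

{V2}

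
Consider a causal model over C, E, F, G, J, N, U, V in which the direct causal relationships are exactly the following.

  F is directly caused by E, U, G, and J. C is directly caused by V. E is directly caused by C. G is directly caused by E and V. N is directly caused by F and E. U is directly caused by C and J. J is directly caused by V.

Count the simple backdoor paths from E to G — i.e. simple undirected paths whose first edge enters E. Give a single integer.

7

A backdoor path from E to G is any simple undirected path whose first edge points into E (i.e. leaves E via a parent).
Parents of E: {C}.
Enumerating:
  P1: E <- C <- V -> J -> U -> F <- G
  P2: E <- C <- V -> J -> F <- G
  P3: E <- C <- V -> G
  P4: E <- C -> U <- J <- V -> G
  P5: E <- C -> U <- J -> F <- G
  P6: E <- C -> U -> F <- J <- V -> G
  P7: E <- C -> U -> F <- G
That exhausts the simple backdoor paths. Count: 7.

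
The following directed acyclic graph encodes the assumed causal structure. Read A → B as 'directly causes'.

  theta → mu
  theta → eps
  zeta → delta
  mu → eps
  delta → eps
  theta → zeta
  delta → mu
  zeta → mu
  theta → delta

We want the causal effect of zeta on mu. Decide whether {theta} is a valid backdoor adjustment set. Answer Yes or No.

Backdoor paths from zeta to mu (paths whose first edge points into zeta):
  P1: zeta <- theta -> delta -> mu
  P2: zeta <- theta -> delta -> eps <- mu
  P3: zeta <- theta -> mu
  P4: zeta <- theta -> eps <- delta -> mu
  P5: zeta <- theta -> eps <- mu
Condition 1 (no descendant of zeta in the set): holds — descendants of zeta are {delta, eps, mu}; none are in {theta}.
Condition 2 (every backdoor path blocked by {theta}):
  P1: blocked at fork node theta ∈ conditioning set.
  P2: blocked at fork node theta ∈ conditioning set.
  P3: blocked at fork node theta ∈ conditioning set.
  P4: blocked at fork node theta ∈ conditioning set.
  P5: blocked at fork node theta ∈ conditioning set.
{theta} satisfies the backdoor criterion.

Yes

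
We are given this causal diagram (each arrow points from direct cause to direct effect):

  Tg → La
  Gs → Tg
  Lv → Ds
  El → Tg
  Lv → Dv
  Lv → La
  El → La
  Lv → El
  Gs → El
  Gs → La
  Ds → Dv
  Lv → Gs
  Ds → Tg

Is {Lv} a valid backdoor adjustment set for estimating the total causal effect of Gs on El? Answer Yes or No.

Backdoor paths from Gs to El (paths whose first edge points into Gs):
  P1: Gs <- Lv -> Ds -> Tg <- El
  P2: Gs <- Lv -> Ds -> Tg -> La <- El
  P3: Gs <- Lv -> El
  P4: Gs <- Lv -> Dv <- Ds -> Tg <- El
  P5: Gs <- Lv -> Dv <- Ds -> Tg -> La <- El
  P6: Gs <- Lv -> La <- El
  P7: Gs <- Lv -> La <- Tg <- El
Condition 1 (no descendant of Gs in the set): holds — descendants of Gs are {El, La, Tg}; none are in {Lv}.
Condition 2 (every backdoor path blocked by {Lv}):
  P1: blocked at fork node Lv ∈ conditioning set.
  P2: blocked at fork node Lv ∈ conditioning set.
  P3: blocked at fork node Lv ∈ conditioning set.
  P4: blocked at fork node Lv ∈ conditioning set.
  P5: blocked at fork node Lv ∈ conditioning set.
  P6: blocked at fork node Lv ∈ conditioning set.
  P7: blocked at fork node Lv ∈ conditioning set.
{Lv} satisfies the backdoor criterion.

Yes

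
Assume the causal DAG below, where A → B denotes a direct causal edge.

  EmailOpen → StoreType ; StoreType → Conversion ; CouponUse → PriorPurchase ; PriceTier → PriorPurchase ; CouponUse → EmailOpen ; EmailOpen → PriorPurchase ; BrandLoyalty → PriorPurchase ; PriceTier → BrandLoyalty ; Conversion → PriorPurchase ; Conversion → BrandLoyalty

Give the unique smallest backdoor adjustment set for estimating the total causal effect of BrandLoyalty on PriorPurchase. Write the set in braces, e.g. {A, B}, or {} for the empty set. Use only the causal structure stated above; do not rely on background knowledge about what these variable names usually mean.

Variables eligible for adjustment (non-descendants of BrandLoyalty, excluding BrandLoyalty and PriorPurchase): {Conversion, CouponUse, EmailOpen, PriceTier, StoreType}.
Backdoor paths from BrandLoyalty to PriorPurchase:
  P1: BrandLoyalty <- PriceTier -> PriorPurchase
  P2: BrandLoyalty <- Conversion <- StoreType <- EmailOpen <- CouponUse -> PriorPurchase
  P3: BrandLoyalty <- Conversion <- StoreType <- EmailOpen -> PriorPurchase
  P4: BrandLoyalty <- Conversion -> PriorPurchase
The empty set is not sufficient: P1 (BrandLoyalty <- PriceTier -> PriorPurchase) has no collider blocking it and no conditioned non-collider, so it is open.
Try {Conversion, PriceTier}:
  P1: blocked at fork node PriceTier ∈ conditioning set.
  P2: blocked at chain node Conversion ∈ conditioning set.
  P3: blocked at chain node Conversion ∈ conditioning set.
  P4: blocked at fork node Conversion ∈ conditioning set.
{Conversion, PriceTier} contains no descendant of BrandLoyalty and blocks every backdoor path.
Every element of {Conversion, PriceTier} is needed (dropping Conversion leaves P2 open; dropping PriceTier leaves P1 open), so no proper subset is valid.
Among all size-2 subsets of the eligible variables, only {Conversion, PriceTier} blocks every backdoor path, so it is the unique smallest valid adjustment set.

{Conversion, PriceTier}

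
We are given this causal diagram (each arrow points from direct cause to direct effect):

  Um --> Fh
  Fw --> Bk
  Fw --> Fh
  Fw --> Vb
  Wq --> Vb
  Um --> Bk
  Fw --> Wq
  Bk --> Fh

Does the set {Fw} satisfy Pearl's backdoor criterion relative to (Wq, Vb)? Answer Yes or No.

Backdoor paths from Wq to Vb (paths whose first edge points into Wq):
  P1: Wq <- Fw -> Vb
Condition 1 (no descendant of Wq in the set): holds — descendants of Wq are {Vb}; none are in {Fw}.
Condition 2 (every backdoor path blocked by {Fw}):
  P1: blocked at fork node Fw ∈ conditioning set.
{Fw} satisfies the backdoor criterion.

Yes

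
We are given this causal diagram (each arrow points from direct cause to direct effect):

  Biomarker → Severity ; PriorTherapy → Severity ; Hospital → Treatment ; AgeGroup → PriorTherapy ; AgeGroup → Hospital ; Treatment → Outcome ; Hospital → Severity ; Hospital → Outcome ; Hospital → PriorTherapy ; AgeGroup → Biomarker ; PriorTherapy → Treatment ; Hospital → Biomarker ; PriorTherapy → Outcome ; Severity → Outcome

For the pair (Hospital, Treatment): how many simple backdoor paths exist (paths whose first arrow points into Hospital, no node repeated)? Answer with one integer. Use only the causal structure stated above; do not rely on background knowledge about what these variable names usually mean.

A backdoor path from Hospital to Treatment is any simple undirected path whose first edge points into Hospital (i.e. leaves Hospital via a parent).
Parents of Hospital: {AgeGroup}.
Enumerating:
  P1: Hospital <- AgeGroup -> Biomarker -> Severity <- PriorTherapy -> Treatment
  P2: Hospital <- AgeGroup -> Biomarker -> Severity <- PriorTherapy -> Outcome <- Treatment
  P3: Hospital <- AgeGroup -> Biomarker -> Severity -> Outcome <- PriorTherapy -> Treatment
  P4: Hospital <- AgeGroup -> Biomarker -> Severity -> Outcome <- Treatment
  P5: Hospital <- AgeGroup -> PriorTherapy -> Severity -> Outcome <- Treatment
  P6: Hospital <- AgeGroup -> PriorTherapy -> Treatment
  P7: Hospital <- AgeGroup -> PriorTherapy -> Outcome <- Treatment
That exhausts the simple backdoor paths. Count: 7.

7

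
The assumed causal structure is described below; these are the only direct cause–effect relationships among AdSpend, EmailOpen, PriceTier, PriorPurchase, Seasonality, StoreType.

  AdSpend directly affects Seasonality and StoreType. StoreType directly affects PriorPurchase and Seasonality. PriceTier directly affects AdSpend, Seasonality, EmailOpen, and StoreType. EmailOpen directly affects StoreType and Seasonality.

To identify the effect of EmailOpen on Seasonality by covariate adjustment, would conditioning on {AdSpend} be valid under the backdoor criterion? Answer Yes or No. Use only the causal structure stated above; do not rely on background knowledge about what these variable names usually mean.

Backdoor paths from EmailOpen to Seasonality (paths whose first edge points into EmailOpen):
  P1: EmailOpen <- PriceTier -> AdSpend -> StoreType -> Seasonality
  P2: EmailOpen <- PriceTier -> AdSpend -> Seasonality
  P3: EmailOpen <- PriceTier -> StoreType <- AdSpend -> Seasonality
  P4: EmailOpen <- PriceTier -> StoreType -> Seasonality
  P5: EmailOpen <- PriceTier -> Seasonality
Condition 1 (no descendant of EmailOpen in the set): holds — descendants of EmailOpen are {PriorPurchase, Seasonality, StoreType}; none are in {AdSpend}.
Condition 2 (every backdoor path blocked by {AdSpend}):
  P1: blocked at chain node AdSpend ∈ conditioning set.
  P2: blocked at chain node AdSpend ∈ conditioning set.
  P3: blocked at collider StoreType (neither it nor any descendant is in the conditioning set).
  P4: open — no interior node is in the conditioning set.
  P5: open — no interior node is in the conditioning set.
{AdSpend} does not satisfy the backdoor criterion.

No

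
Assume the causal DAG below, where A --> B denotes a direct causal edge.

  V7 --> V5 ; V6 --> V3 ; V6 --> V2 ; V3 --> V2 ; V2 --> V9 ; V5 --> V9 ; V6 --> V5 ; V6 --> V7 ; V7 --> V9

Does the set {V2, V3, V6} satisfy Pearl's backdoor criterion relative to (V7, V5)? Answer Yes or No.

Yes

Backdoor paths from V7 to V5 (paths whose first edge points into V7):
  P1: V7 <- V6 -> V5
  P2: V7 <- V6 -> V3 -> V2 -> V9 <- V5
  P3: V7 <- V6 -> V2 -> V9 <- V5
Condition 1 (no descendant of V7 in the set): holds — descendants of V7 are {V5, V9}; none are in {V2, V3, V6}.
Condition 2 (every backdoor path blocked by {V2, V3, V6}):
  P1: blocked at fork node V6 ∈ conditioning set.
  P2: blocked at fork node V6 ∈ conditioning set.
  P3: blocked at fork node V6 ∈ conditioning set.
{V2, V3, V6} satisfies the backdoor criterion.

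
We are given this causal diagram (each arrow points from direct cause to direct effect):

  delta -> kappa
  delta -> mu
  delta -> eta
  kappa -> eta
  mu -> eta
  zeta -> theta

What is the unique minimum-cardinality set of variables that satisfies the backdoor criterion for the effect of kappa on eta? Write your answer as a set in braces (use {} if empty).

Variables eligible for adjustment (non-descendants of kappa, excluding kappa and eta): {delta, mu, theta, zeta}.
Backdoor paths from kappa to eta:
  P1: kappa <- delta -> mu -> eta
  P2: kappa <- delta -> eta
The empty set is not sufficient: P1 (kappa <- delta -> mu -> eta) has no collider blocking it and no conditioned non-collider, so it is open.
Try {delta}:
  P1: blocked at fork node delta ∈ conditioning set.
  P2: blocked at fork node delta ∈ conditioning set.
{delta} contains no descendant of kappa and blocks every backdoor path.
No other singleton works — e.g. {zeta} leaves P1 open — so {delta} is the unique smallest valid adjustment set.

{delta}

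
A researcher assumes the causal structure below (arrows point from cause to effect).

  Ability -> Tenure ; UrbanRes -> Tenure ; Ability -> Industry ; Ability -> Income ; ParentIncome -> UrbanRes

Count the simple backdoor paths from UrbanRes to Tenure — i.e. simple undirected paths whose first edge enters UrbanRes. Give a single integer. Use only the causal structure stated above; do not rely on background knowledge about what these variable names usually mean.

0

A backdoor path from UrbanRes to Tenure is any simple undirected path whose first edge points into UrbanRes (i.e. leaves UrbanRes via a parent).
Parents of UrbanRes: {ParentIncome}.
No simple path from any parent of UrbanRes reaches Tenure without revisiting UrbanRes, so there are no backdoor paths.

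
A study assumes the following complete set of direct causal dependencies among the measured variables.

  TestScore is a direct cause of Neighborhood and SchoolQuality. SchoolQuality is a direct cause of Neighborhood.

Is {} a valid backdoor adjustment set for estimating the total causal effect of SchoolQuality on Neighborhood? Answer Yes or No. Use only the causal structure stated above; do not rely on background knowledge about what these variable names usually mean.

Backdoor paths from SchoolQuality to Neighborhood (paths whose first edge points into SchoolQuality):
  P1: SchoolQuality <- TestScore -> Neighborhood
Condition 1 (no descendant of SchoolQuality in the set): holds — descendants of SchoolQuality are {Neighborhood}; none are in {}.
Condition 2 (every backdoor path blocked by {}):
  P1: open — no interior node is in the conditioning set.
{} does not satisfy the backdoor criterion.

No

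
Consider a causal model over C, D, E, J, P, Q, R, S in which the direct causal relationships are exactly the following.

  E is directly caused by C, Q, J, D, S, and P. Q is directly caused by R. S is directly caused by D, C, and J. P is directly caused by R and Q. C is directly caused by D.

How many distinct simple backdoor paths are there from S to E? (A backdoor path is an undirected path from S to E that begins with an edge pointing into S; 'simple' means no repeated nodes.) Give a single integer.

5

A backdoor path from S to E is any simple undirected path whose first edge points into S (i.e. leaves S via a parent).
Parents of S: {C, D, J}.
Enumerating:
  P1: S <- J -> E
  P2: S <- D -> C -> E
  P3: S <- D -> E
  P4: S <- C <- D -> E
  P5: S <- C -> E
That exhausts the simple backdoor paths. Count: 5.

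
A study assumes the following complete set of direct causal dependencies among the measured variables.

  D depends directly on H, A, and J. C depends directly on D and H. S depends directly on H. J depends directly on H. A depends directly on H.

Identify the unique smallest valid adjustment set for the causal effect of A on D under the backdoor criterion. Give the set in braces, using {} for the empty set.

{H}

Variables eligible for adjustment (non-descendants of A, excluding A and D): {H, J, S}.
Backdoor paths from A to D:
  P1: A <- H -> J -> D
  P2: A <- H -> D
  P3: A <- H -> C <- D
The empty set is not sufficient: P1 (A <- H -> J -> D) has no collider blocking it and no conditioned non-collider, so it is open.
Try {H}:
  P1: blocked at fork node H ∈ conditioning set.
  P2: blocked at fork node H ∈ conditioning set.
  P3: blocked at fork node H ∈ conditioning set.
{H} contains no descendant of A and blocks every backdoor path.
No other singleton works — e.g. {J} leaves P2 open — so {H} is the unique smallest valid adjustment set.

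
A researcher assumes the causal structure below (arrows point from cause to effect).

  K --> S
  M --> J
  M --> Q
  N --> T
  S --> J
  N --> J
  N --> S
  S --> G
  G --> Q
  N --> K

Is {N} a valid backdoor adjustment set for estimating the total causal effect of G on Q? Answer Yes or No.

Yes

Backdoor paths from G to Q (paths whose first edge points into G):
  P1: G <- S <- N -> J <- M -> Q
  P2: G <- S <- K <- N -> J <- M -> Q
  P3: G <- S -> J <- M -> Q
Condition 1 (no descendant of G in the set): holds — descendants of G are {Q}; none are in {N}.
Condition 2 (every backdoor path blocked by {N}):
  P1: blocked at fork node N ∈ conditioning set.
  P2: blocked at fork node N ∈ conditioning set.
  P3: blocked at collider J (neither it nor any descendant is in the conditioning set).
{N} satisfies the backdoor criterion.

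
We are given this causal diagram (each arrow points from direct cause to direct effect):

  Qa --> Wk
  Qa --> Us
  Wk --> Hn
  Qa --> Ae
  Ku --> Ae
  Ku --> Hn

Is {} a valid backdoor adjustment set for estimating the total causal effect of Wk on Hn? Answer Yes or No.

Backdoor paths from Wk to Hn (paths whose first edge points into Wk):
  P1: Wk <- Qa -> Ae <- Ku -> Hn
Condition 1 (no descendant of Wk in the set): holds — descendants of Wk are {Hn}; none are in {}.
Condition 2 (every backdoor path blocked by {}):
  P1: blocked at collider Ae (neither it nor any descendant is in the conditioning set).
{} satisfies the backdoor criterion.

Yes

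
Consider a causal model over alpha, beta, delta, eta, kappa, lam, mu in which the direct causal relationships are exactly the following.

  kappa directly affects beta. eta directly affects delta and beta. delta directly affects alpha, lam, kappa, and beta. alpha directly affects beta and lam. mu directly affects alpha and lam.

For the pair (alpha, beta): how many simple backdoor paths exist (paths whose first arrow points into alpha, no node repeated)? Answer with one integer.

A backdoor path from alpha to beta is any simple undirected path whose first edge points into alpha (i.e. leaves alpha via a parent).
Parents of alpha: {delta, mu}.
Enumerating:
  P1: alpha <- mu -> lam <- delta <- eta -> beta
  P2: alpha <- mu -> lam <- delta -> kappa -> beta
  P3: alpha <- mu -> lam <- delta -> beta
  P4: alpha <- delta <- eta -> beta
  P5: alpha <- delta -> kappa -> beta
  P6: alpha <- delta -> beta
That exhausts the simple backdoor paths. Count: 6.

6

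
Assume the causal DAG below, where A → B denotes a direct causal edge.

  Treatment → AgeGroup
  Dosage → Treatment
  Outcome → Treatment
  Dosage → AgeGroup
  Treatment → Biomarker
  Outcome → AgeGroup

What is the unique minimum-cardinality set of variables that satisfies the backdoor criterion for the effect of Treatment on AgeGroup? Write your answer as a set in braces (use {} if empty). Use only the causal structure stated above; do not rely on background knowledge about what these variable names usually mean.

{Dosage, Outcome}

Variables eligible for adjustment (non-descendants of Treatment, excluding Treatment and AgeGroup): {Dosage, Outcome}.
Backdoor paths from Treatment to AgeGroup:
  P1: Treatment <- Dosage -> AgeGroup
  P2: Treatment <- Outcome -> AgeGroup
The empty set is not sufficient: P1 (Treatment <- Dosage -> AgeGroup) has no collider blocking it and no conditioned non-collider, so it is open.
Try {Dosage, Outcome}:
  P1: blocked at fork node Dosage ∈ conditioning set.
  P2: blocked at fork node Outcome ∈ conditioning set.
{Dosage, Outcome} contains no descendant of Treatment and blocks every backdoor path.
Every element of {Dosage, Outcome} is needed (dropping Dosage leaves P1 open; dropping Outcome leaves P2 open), so no proper subset is valid.
Among all size-2 subsets of the eligible variables, only {Dosage, Outcome} blocks every backdoor path, so it is the unique smallest valid adjustment set.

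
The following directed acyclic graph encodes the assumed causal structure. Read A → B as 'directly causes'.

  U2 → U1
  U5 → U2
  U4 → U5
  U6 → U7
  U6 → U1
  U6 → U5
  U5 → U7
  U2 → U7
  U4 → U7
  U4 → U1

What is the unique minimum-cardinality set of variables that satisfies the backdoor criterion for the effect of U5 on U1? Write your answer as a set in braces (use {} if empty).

{U4, U6}

Variables eligible for adjustment (non-descendants of U5, excluding U5 and U1): {U4, U6}.
Backdoor paths from U5 to U1:
  P1: U5 <- U6 -> U1
  P2: U5 <- U6 -> U7 <- U4 -> U1
  P3: U5 <- U6 -> U7 <- U2 -> U1
  P4: U5 <- U4 -> U1
  P5: U5 <- U4 -> U7 <- U6 -> U1
  P6: U5 <- U4 -> U7 <- U2 -> U1
The empty set is not sufficient: P1 (U5 <- U6 -> U1) has no collider blocking it and no conditioned non-collider, so it is open.
Try {U4, U6}:
  P1: blocked at fork node U6 ∈ conditioning set.
  P2: blocked at fork node U6 ∈ conditioning set.
  P3: blocked at fork node U6 ∈ conditioning set.
  P4: blocked at fork node U4 ∈ conditioning set.
  P5: blocked at fork node U4 ∈ conditioning set.
  P6: blocked at fork node U4 ∈ conditioning set.
{U4, U6} contains no descendant of U5 and blocks every backdoor path.
Every element of {U4, U6} is needed (dropping U4 leaves P4 open; dropping U6 leaves P1 open), so no proper subset is valid.
Among all size-2 subsets of the eligible variables, only {U4, U6} blocks every backdoor path, so it is the unique smallest valid adjustment set.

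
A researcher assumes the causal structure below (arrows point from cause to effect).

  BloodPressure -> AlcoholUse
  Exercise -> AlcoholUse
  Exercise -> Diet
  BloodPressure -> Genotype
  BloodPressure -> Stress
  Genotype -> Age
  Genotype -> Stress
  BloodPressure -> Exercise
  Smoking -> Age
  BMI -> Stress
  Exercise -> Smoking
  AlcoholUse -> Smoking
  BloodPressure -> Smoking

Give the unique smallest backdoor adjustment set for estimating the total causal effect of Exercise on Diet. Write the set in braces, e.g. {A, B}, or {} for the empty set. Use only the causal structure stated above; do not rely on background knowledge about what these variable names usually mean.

{}

Variables eligible for adjustment (non-descendants of Exercise, excluding Exercise and Diet): {BMI, BloodPressure, Genotype, Stress}.
Backdoor paths from Exercise to Diet:
  (none)
With no backdoor paths the empty set already satisfies the criterion, and it is trivially minimal.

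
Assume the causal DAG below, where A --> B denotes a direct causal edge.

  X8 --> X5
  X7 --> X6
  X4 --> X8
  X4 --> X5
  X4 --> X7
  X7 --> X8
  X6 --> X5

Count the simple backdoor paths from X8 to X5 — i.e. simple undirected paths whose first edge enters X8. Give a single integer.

4

A backdoor path from X8 to X5 is any simple undirected path whose first edge points into X8 (i.e. leaves X8 via a parent).
Parents of X8: {X4, X7}.
Enumerating:
  P1: X8 <- X4 -> X7 -> X6 -> X5
  P2: X8 <- X4 -> X5
  P3: X8 <- X7 <- X4 -> X5
  P4: X8 <- X7 -> X6 -> X5
That exhausts the simple backdoor paths. Count: 4.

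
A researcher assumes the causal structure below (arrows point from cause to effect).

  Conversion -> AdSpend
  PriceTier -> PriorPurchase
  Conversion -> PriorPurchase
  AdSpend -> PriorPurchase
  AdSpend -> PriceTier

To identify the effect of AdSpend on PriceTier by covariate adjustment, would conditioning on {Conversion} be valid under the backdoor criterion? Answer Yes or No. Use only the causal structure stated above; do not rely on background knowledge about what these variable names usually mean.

Yes

Backdoor paths from AdSpend to PriceTier (paths whose first edge points into AdSpend):
  P1: AdSpend <- Conversion -> PriorPurchase <- PriceTier
Condition 1 (no descendant of AdSpend in the set): holds — descendants of AdSpend are {PriceTier, PriorPurchase}; none are in {Conversion}.
Condition 2 (every backdoor path blocked by {Conversion}):
  P1: blocked at fork node Conversion ∈ conditioning set.
{Conversion} satisfies the backdoor criterion.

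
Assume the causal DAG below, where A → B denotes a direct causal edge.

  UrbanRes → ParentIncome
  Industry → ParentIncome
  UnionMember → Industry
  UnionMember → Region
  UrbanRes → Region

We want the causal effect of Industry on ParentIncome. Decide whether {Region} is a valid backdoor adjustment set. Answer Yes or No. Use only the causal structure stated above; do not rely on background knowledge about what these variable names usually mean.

Backdoor paths from Industry to ParentIncome (paths whose first edge points into Industry):
  P1: Industry <- UnionMember -> Region <- UrbanRes -> ParentIncome
Condition 1 (no descendant of Industry in the set): holds — descendants of Industry are {ParentIncome}; none are in {Region}.
Condition 2 (every backdoor path blocked by {Region}):
  P1: open — collider(s) Region are conditioned on (or have a conditioned descendant) and no non-collider on the path is in the set.
{Region} does not satisfy the backdoor criterion.

No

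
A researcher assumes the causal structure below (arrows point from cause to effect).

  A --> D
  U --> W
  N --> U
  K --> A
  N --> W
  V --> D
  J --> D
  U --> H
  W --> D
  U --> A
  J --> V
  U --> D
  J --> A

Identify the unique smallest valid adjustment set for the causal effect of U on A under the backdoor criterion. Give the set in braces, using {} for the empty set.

Variables eligible for adjustment (non-descendants of U, excluding U and A): {J, K, N, V}.
Backdoor paths from U to A:
  P1: U <- N -> W -> D <- J -> A
  P2: U <- N -> W -> D <- V <- J -> A
  P3: U <- N -> W -> D <- A
Each backdoor path contains an unconditioned collider, so every path is already blocked with the empty conditioning set:
  P1: blocked at collider D (neither it nor any descendant is in the conditioning set).
  P2: blocked at collider D (neither it nor any descendant is in the conditioning set).
  P3: blocked at collider D (neither it nor any descendant is in the conditioning set).
The empty set is therefore the unique smallest valid set.

{}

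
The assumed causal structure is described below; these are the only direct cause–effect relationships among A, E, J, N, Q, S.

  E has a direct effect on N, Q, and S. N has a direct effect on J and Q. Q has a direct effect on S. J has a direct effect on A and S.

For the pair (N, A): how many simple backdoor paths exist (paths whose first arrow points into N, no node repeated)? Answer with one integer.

2

A backdoor path from N to A is any simple undirected path whose first edge points into N (i.e. leaves N via a parent).
Parents of N: {E}.
Enumerating:
  P1: N <- E -> Q -> S <- J -> A
  P2: N <- E -> S <- J -> A
That exhausts the simple backdoor paths. Count: 2.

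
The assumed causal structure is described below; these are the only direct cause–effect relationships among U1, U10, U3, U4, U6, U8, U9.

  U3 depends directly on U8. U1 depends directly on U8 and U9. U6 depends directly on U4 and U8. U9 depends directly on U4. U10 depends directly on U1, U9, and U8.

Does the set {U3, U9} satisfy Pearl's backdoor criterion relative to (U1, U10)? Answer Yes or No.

No

Backdoor paths from U1 to U10 (paths whose first edge points into U1):
  P1: U1 <- U8 -> U10
  P2: U1 <- U8 -> U6 <- U4 -> U9 -> U10
  P3: U1 <- U9 <- U4 -> U6 <- U8 -> U10
  P4: U1 <- U9 -> U10
Condition 1 (no descendant of U1 in the set): holds — descendants of U1 are {U10}; none are in {U3, U9}.
Condition 2 (every backdoor path blocked by {U3, U9}):
  P1: open — no interior node is in the conditioning set.
  P2: blocked at collider U6 (neither it nor any descendant is in the conditioning set).
  P3: blocked at chain node U9 ∈ conditioning set.
  P4: blocked at fork node U9 ∈ conditioning set.
{U3, U9} does not satisfy the backdoor criterion.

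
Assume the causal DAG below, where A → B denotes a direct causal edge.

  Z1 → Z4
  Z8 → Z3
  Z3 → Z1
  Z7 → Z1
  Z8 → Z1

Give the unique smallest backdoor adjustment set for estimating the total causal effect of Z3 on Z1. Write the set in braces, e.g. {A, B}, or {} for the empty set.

{Z8}

Variables eligible for adjustment (non-descendants of Z3, excluding Z3 and Z1): {Z7, Z8}.
Backdoor paths from Z3 to Z1:
  P1: Z3 <- Z8 -> Z1
The empty set is not sufficient: P1 (Z3 <- Z8 -> Z1) has no collider blocking it and no conditioned non-collider, so it is open.
Try {Z8}:
  P1: blocked at fork node Z8 ∈ conditioning set.
{Z8} contains no descendant of Z3 and blocks every backdoor path.
No other singleton works — e.g. {Z7} leaves P1 open — so {Z8} is the unique smallest valid adjustment set.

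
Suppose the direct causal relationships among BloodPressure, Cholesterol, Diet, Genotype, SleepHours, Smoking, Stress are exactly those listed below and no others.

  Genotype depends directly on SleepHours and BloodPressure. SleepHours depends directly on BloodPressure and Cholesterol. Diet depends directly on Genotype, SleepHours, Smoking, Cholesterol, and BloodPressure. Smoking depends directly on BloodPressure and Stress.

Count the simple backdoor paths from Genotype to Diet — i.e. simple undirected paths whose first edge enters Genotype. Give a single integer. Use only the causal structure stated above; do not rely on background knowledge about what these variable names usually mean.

8

A backdoor path from Genotype to Diet is any simple undirected path whose first edge points into Genotype (i.e. leaves Genotype via a parent).
Parents of Genotype: {BloodPressure, SleepHours}.
Enumerating:
  P1: Genotype <- BloodPressure -> SleepHours <- Cholesterol -> Diet
  P2: Genotype <- BloodPressure -> SleepHours -> Diet
  P3: Genotype <- BloodPressure -> Smoking -> Diet
  P4: Genotype <- BloodPressure -> Diet
  P5: Genotype <- SleepHours <- BloodPressure -> Smoking -> Diet
  P6: Genotype <- SleepHours <- BloodPressure -> Diet
  P7: Genotype <- SleepHours <- Cholesterol -> Diet
  P8: Genotype <- SleepHours -> Diet
That exhausts the simple backdoor paths. Count: 8.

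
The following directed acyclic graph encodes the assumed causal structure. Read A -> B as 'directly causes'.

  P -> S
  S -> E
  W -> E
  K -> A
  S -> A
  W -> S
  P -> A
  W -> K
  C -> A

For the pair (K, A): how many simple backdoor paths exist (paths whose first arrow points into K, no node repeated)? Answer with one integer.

4

A backdoor path from K to A is any simple undirected path whose first edge points into K (i.e. leaves K via a parent).
Parents of K: {W}.
Enumerating:
  P1: K <- W -> S <- P -> A
  P2: K <- W -> S -> A
  P3: K <- W -> E <- S <- P -> A
  P4: K <- W -> E <- S -> A
That exhausts the simple backdoor paths. Count: 4.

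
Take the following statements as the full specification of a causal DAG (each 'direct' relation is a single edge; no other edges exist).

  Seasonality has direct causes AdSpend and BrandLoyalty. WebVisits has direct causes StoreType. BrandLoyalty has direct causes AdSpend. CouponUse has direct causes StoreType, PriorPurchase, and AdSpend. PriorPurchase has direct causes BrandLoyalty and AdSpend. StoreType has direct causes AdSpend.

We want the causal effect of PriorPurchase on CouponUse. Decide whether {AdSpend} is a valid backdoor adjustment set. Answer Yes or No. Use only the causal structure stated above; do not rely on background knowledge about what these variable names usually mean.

Yes

Backdoor paths from PriorPurchase to CouponUse (paths whose first edge points into PriorPurchase):
  P1: PriorPurchase <- AdSpend -> StoreType -> CouponUse
  P2: PriorPurchase <- AdSpend -> CouponUse
  P3: PriorPurchase <- BrandLoyalty <- AdSpend -> StoreType -> CouponUse
  P4: PriorPurchase <- BrandLoyalty <- AdSpend -> CouponUse
  P5: PriorPurchase <- BrandLoyalty -> Seasonality <- AdSpend -> StoreType -> CouponUse
  P6: PriorPurchase <- BrandLoyalty -> Seasonality <- AdSpend -> CouponUse
Condition 1 (no descendant of PriorPurchase in the set): holds — descendants of PriorPurchase are {CouponUse}; none are in {AdSpend}.
Condition 2 (every backdoor path blocked by {AdSpend}):
  P1: blocked at fork node AdSpend ∈ conditioning set.
  P2: blocked at fork node AdSpend ∈ conditioning set.
  P3: blocked at fork node AdSpend ∈ conditioning set.
  P4: blocked at fork node AdSpend ∈ conditioning set.
  P5: blocked at collider Seasonality (neither it nor any descendant is in the conditioning set).
  P6: blocked at collider Seasonality (neither it nor any descendant is in the conditioning set).
{AdSpend} satisfies the backdoor criterion.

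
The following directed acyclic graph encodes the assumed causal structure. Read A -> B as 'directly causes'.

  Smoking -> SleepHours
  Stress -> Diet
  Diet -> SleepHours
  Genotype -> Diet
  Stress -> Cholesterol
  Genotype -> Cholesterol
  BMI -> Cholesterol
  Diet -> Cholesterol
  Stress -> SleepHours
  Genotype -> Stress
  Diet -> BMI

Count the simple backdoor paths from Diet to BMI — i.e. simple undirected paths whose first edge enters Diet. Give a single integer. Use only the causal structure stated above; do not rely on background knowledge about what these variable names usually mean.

A backdoor path from Diet to BMI is any simple undirected path whose first edge points into Diet (i.e. leaves Diet via a parent).
Parents of Diet: {Genotype, Stress}.
Enumerating:
  P1: Diet <- Genotype -> Stress -> Cholesterol <- BMI
  P2: Diet <- Genotype -> Cholesterol <- BMI
  P3: Diet <- Stress <- Genotype -> Cholesterol <- BMI
  P4: Diet <- Stress -> Cholesterol <- BMI
That exhausts the simple backdoor paths. Count: 4.

4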